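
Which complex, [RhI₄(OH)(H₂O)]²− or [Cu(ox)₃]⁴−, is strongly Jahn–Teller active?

[Cu(ox)₃]⁴−

[RhI₄(OH)(H₂O)]²−: Summing ligand charges against the −2 overall charge gives an oxidation state of +3 for rhodium. Rhodium is a group-9 element; Rh(III) is therefore d⁶. A 4d ion has a large Δₒ and is invariably low-spin. The d⁶ configuration leaves the e_g set evenly filled (or empty) — no strong Jahn–Teller driving force.
[Cu(ox)₃]⁴−: Summing ligand charges against the −4 overall charge gives an oxidation state of +2 for copper. Cu sits in group 11, so the d-electron count is 11 − 2 = 9. The t₂g⁶e_g³ configuration has an unevenly filled e_g set; the Jahn–Teller theorem predicts a tetragonal distortion (typically axial elongation) to lift the degeneracy.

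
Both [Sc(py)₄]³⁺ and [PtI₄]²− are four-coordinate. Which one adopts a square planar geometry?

[PtI₄]²−

For [Sc(py)₄]³⁺: Pyridine is neutral; balancing the +3 overall charge requires Sc(III). Scandium is a group-3 element; Sc(III) is therefore d⁰. A d⁰ ion has no crystal-field stabilisation preference between square planar and tetrahedral, so four ligands adopt the sterically favoured tetrahedral geometry. → tetrahedral.
For [PtI₄]²−: Summing ligand charges against the −2 overall charge gives an oxidation state of +2 for platinum. Group 10 minus oxidation state 2 gives a d⁸ configuration. A 5d d⁸ ion has a large crystal-field splitting; square planar leaves the high-energy d_{x²−y²} orbital empty and maximises CFSE. → square planar.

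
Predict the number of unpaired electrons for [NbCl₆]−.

0 unpaired electrons

Each chloride is −1; balancing the −1 overall charge requires Nb(V).
Group 5 minus oxidation state 5 gives a d⁰ configuration.
In an octahedral field the d⁰ configuration is t₂g⁰e_g⁰, giving 0 unpaired electrons.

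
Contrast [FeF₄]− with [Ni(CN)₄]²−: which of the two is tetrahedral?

[FeF₄]−

For [FeF₄]−: Each fluoride is −1; balancing the −1 overall charge requires Fe(III). Group 8 minus oxidation state 3 gives a d⁵ configuration. A high-spin d⁵ ion has zero CFSE in either geometry, so four ligands adopt the sterically favoured tetrahedral geometry. → tetrahedral.
For [Ni(CN)₄]²−: Each cyanide is −1; balancing the −2 overall charge requires Ni(II). Group 10 minus oxidation state 2 gives a d⁸ configuration. Cyanide is a strong-field ligand (high in the spectrochemical series). A 3d d⁸ ion with strong-field ligands gains enough CFSE to favour square planar over tetrahedral. → square planar.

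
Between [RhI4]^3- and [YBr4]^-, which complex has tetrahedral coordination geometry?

For [RhI4]^3-: Summing ligand charges against the −3 overall charge gives an oxidation state of +1 for rhodium. Group 9 minus oxidation state 1 gives a d⁸ configuration. A 4d d⁸ ion has a large crystal-field splitting; square planar leaves the high-energy d_{x²−y²} orbital empty and maximises CFSE. → square planar.
For [YBr4]^-: Summing ligand charges against the −1 overall charge gives an oxidation state of +3 for yttrium. Group 3 minus oxidation state 3 gives a d⁰ configuration. A d⁰ ion has no crystal-field stabilisation preference between square planar and tetrahedral, so four ligands adopt the sterically favoured tetrahedral geometry. → tetrahedral.

[YBr4]^-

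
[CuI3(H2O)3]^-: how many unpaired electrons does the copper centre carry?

Summing ligand charges against the −1 overall charge gives an oxidation state of +2 for copper.
Group 11 minus oxidation state 2 gives a d⁹ configuration.
In an octahedral field the d⁹ configuration is t₂g⁶e_g³ (only one arrangement possible), giving 1 unpaired electron.

1 unpaired electron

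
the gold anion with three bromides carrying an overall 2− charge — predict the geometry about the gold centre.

trigonal planar

Summing ligand charges against the −2 overall charge gives an oxidation state of +1 for gold.
Group 11 minus oxidation state 1 gives a d¹⁰ configuration.
Coordination number: 3.
Three ligands around a d¹⁰ centre minimise repulsion in a trigonal-planar arrangement.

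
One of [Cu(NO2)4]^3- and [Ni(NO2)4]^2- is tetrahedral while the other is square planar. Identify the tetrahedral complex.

[Cu(NO2)4]^3-

For [Cu(NO2)4]^3-: Each nitro (N-bound nitrite) is −1; balancing the −3 overall charge requires Cu(I). Cu sits in group 11, so the d-electron count is 11 − 1 = 10. A d¹⁰ ion has no crystal-field stabilisation preference between square planar and tetrahedral, so four ligands adopt the sterically favoured tetrahedral geometry. → tetrahedral.
For [Ni(NO2)4]^2-: Ligand charges: each nitro (N-bound nitrite) is −1. With an overall charge of −2 the nickel centre must be in the +2 oxidation state. Group 10 minus oxidation state 2 gives a d⁸ configuration. Nitro (N-bound nitrite) is a strong-field ligand (high in the spectrochemical series). A 3d d⁸ ion with strong-field ligands gains enough CFSE to favour square planar over tetrahedral. → square planar.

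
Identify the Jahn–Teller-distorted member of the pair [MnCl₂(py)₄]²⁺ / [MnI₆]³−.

[MnI₆]³−

[MnCl₂(py)₄]²⁺: Each chloride is −1; pyridine is neutral; balancing the +2 overall charge requires Mn(IV). Mn sits in group 7, so the d-electron count is 7 − 4 = 3. The d³ configuration leaves the e_g set evenly filled (or empty) — no strong Jahn–Teller driving force.
[MnI₆]³−: Ligand charges: each iodide is −1. With an overall charge of −3 the manganese centre must be in the +3 oxidation state. Manganese is a group-7 element; Mn(III) is therefore d⁴. Iodide is a weak-field ligand for a first-row metal, so the complex is high-spin. The t₂g³e_g¹ (high-spin) configuration has an unevenly filled e_g set; the Jahn–Teller theorem predicts a tetragonal distortion (typically axial elongation) to lift the degeneracy.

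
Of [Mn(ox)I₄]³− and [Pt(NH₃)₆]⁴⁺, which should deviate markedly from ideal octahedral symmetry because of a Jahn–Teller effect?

[Mn(ox)I₄]³−

[Mn(ox)I₄]³−: Summing ligand charges against the −3 overall charge gives an oxidation state of +3 for manganese. Group 7 minus oxidation state 3 gives a d⁴ configuration. Iodide and oxalate are weak-field ligands for a first-row metal, so the complex is high-spin. The t₂g³e_g¹ (high-spin) configuration has an unevenly filled e_g set; the Jahn–Teller theorem predicts a tetragonal distortion (typically axial elongation) to lift the degeneracy.
[Pt(NH₃)₆]⁴⁺: Ammonia is neutral; balancing the +4 overall charge requires Pt(IV). Pt sits in group 10, so the d-electron count is 10 − 4 = 6. A 5d ion has a large Δₒ and is invariably low-spin. The d⁶ configuration leaves the e_g set evenly filled (or empty) — no strong Jahn–Teller driving force.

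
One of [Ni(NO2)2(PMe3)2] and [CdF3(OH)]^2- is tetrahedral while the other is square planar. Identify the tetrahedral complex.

[CdF3(OH)]^2-

For [Ni(NO2)2(PMe3)2]: Summing ligand charges against the 0 overall charge gives an oxidation state of +2 for nickel. Ni sits in group 10, so the d-electron count is 10 − 2 = 8. Nitro (N-bound nitrite) and trimethylphosphine are strong-field ligands (high in the spectrochemical series). A 3d d⁸ ion with strong-field ligands gains enough CFSE to favour square planar over tetrahedral. → square planar.
For [CdF3(OH)]^2-: Each fluoride is −1; each hydroxide is −1; balancing the −2 overall charge requires Cd(II). Cd sits in group 12, so the d-electron count is 12 − 2 = 10. A d¹⁰ ion has no crystal-field stabilisation preference between square planar and tetrahedral, so four ligands adopt the sterically favoured tetrahedral geometry. → tetrahedral.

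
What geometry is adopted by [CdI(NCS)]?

Ligand charges: each iodide is −1; each isothiocyanate is −1. With an overall charge of 0 the cadmium centre must be in the +2 oxidation state.
Cadmium is a group-12 element; Cd(II) is therefore d¹⁰.
Coordination number: 2.
A d¹⁰ ion with only two ligands adopts a linear arrangement (sp hybridisation; no CFSE preference).

linear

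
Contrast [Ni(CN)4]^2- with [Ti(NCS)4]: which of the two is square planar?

For [Ni(CN)4]^2-: Ligand charges: each cyanide is −1. With an overall charge of −2 the nickel centre must be in the +2 oxidation state. Ni sits in group 10, so the d-electron count is 10 − 2 = 8. Cyanide is a strong-field ligand (high in the spectrochemical series). A 3d d⁸ ion with strong-field ligands gains enough CFSE to favour square planar over tetrahedral. → square planar.
For [Ti(NCS)4]: Summing ligand charges against the 0 overall charge gives an oxidation state of +4 for titanium. Ti sits in group 4, so the d-electron count is 4 − 4 = 0. A d⁰ ion has no crystal-field stabilisation preference between square planar and tetrahedral, so four ligands adopt the sterically favoured tetrahedral geometry. → tetrahedral.

[Ni(CN)4]^2-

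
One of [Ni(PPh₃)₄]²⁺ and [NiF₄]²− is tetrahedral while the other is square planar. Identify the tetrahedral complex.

[NiF₄]²−

For [Ni(PPh₃)₄]²⁺: Triphenylphosphine is neutral; balancing the +2 overall charge requires Ni(II). Ni sits in group 10, so the d-electron count is 10 − 2 = 8. Triphenylphosphine is a strong-field ligand (high in the spectrochemical series). A 3d d⁸ ion with strong-field ligands gains enough CFSE to favour square planar over tetrahedral. → square planar.
For [NiF₄]²−: Summing ligand charges against the −2 overall charge gives an oxidation state of +2 for nickel. Group 10 minus oxidation state 2 gives a d⁸ configuration. Fluoride is a weak-field ligand. With weak-field ligands the CFSE gain from square planar is small, so a 3d d⁸ ion takes the sterically preferred tetrahedral geometry. → tetrahedral.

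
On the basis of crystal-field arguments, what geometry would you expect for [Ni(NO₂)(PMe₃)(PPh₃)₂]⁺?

square planar

Each nitro (N-bound nitrite) is −1; trimethylphosphine is neutral; triphenylphosphine is neutral; balancing the +1 overall charge requires Ni(II).
Ni sits in group 10, so the d-electron count is 10 − 2 = 8.
With 4 monodentate ligands the coordination number is 4.
Nitro (N-bound nitrite), trimethylphosphine, and triphenylphosphine are strong-field ligands (high in the spectrochemical series).
A 3d d⁸ ion with strong-field ligands gains enough CFSE to favour square planar over tetrahedral.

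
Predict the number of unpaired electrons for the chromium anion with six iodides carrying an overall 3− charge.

Summing ligand charges against the −3 overall charge gives an oxidation state of +3 for chromium.
Cr sits in group 6, so the d-electron count is 6 − 3 = 3.
In an octahedral field the d³ configuration is t₂g³e_g⁰ (only one arrangement possible), giving 3 unpaired electrons.

3 unpaired electrons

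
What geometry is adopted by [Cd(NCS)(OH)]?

linear

Each isothiocyanate is −1; each hydroxide is −1; balancing the 0 overall charge requires Cd(II).
Cd sits in group 12, so the d-electron count is 12 − 2 = 10.
With 2 monodentate ligands the coordination number is 2.
A d¹⁰ ion with only two ligands adopts a linear arrangement (sp hybridisation; no CFSE preference).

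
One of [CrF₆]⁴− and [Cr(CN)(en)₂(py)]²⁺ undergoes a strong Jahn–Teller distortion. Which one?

[CrF₆]⁴−: Ligand charges: each fluoride is −1. With an overall charge of −4 the chromium centre must be in the +2 oxidation state. Chromium is a group-6 element; Cr(II) is therefore d⁴. Fluoride is a weak-field ligand for a first-row metal, so the complex is high-spin. The t₂g³e_g¹ (high-spin) configuration has an unevenly filled e_g set; the Jahn–Teller theorem predicts a tetragonal distortion (typically axial elongation) to lift the degeneracy.
[Cr(CN)(en)₂(py)]²⁺: Summing ligand charges against the +2 overall charge gives an oxidation state of +3 for chromium. Cr sits in group 6, so the d-electron count is 6 − 3 = 3. The d³ configuration leaves the e_g set evenly filled (or empty) — no strong Jahn–Teller driving force.

[CrF₆]⁴−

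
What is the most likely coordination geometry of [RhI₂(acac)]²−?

square planar

Summing ligand charges against the −2 overall charge gives an oxidation state of +1 for rhodium.
Rh sits in group 9, so the d-electron count is 9 − 1 = 8.
Counting donor atoms: 2×iodide (monodentate) → 2 donors; 1×acetylacetonate (bidentate) → 2 donors. Coordination number = 4.
A 4d d⁸ ion has a large crystal-field splitting; square planar leaves the high-energy d_{x²−y²} orbital empty and maximises CFSE.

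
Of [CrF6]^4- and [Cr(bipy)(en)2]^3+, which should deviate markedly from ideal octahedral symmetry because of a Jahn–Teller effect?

[CrF6]^4-: Ligand charges: each fluoride is −1. With an overall charge of −4 the chromium centre must be in the +2 oxidation state. Cr sits in group 6, so the d-electron count is 6 − 2 = 4. Fluoride is a weak-field ligand for a first-row metal, so the complex is high-spin. The t₂g³e_g¹ (high-spin) configuration has an unevenly filled e_g set; the Jahn–Teller theorem predicts a tetragonal distortion (typically axial elongation) to lift the degeneracy.
[Cr(bipy)(en)2]^3+: Summing ligand charges against the +3 overall charge gives an oxidation state of +3 for chromium. Cr sits in group 6, so the d-electron count is 6 − 3 = 3. The d³ configuration leaves the e_g set evenly filled (or empty) — no strong Jahn–Teller driving force.

[CrF6]^4-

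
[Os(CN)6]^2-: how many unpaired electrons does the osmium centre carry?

2 unpaired electrons

Summing ligand charges against the −2 overall charge gives an oxidation state of +4 for osmium.
Osmium is a group-8 element; Os(IV) is therefore d⁴.
The spin state decides the count: a 5d ion has a large Δₒ and is invariably low-spin.
An octahedral low-spin d⁴ ion is t₂g⁴e_g⁰, giving 2 unpaired electrons.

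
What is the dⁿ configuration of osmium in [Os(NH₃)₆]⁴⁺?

d4

Ammonia is neutral; balancing the +4 overall charge requires Os(IV).
Group 8 minus oxidation state 4 gives a d⁴ configuration.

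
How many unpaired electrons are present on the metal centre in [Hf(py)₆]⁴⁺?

Summing ligand charges against the +4 overall charge gives an oxidation state of +4 for hafnium.
Hf sits in group 4, so the d-electron count is 4 − 4 = 0.
In an octahedral field the d⁰ configuration is t₂g⁰e_g⁰, giving 0 unpaired electrons.

0 unpaired electrons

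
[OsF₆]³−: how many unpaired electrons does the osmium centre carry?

1 unpaired electron

Ligand charges: each fluoride is −1. With an overall charge of −3 the osmium centre must be in the +3 oxidation state.
Group 8 minus oxidation state 3 gives a d⁵ configuration.
The spin state decides the count: a 5d ion has a large Δₒ and is invariably low-spin.
An octahedral low-spin d⁵ ion is t₂g⁵e_g⁰, giving 1 unpaired electron.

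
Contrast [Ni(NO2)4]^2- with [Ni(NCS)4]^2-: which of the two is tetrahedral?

For [Ni(NO2)4]^2-: Each nitro (N-bound nitrite) is −1; balancing the −2 overall charge requires Ni(II). Group 10 minus oxidation state 2 gives a d⁸ configuration. Nitro (N-bound nitrite) is a strong-field ligand (high in the spectrochemical series). A 3d d⁸ ion with strong-field ligands gains enough CFSE to favour square planar over tetrahedral. → square planar.
For [Ni(NCS)4]^2-: Summing ligand charges against the −2 overall charge gives an oxidation state of +2 for nickel. Group 10 minus oxidation state 2 gives a d⁸ configuration. Isothiocyanate is a weak-field ligand. With weak-field ligands the CFSE gain from square planar is small, so a 3d d⁸ ion takes the sterically preferred tetrahedral geometry. → tetrahedral.

[Ni(NCS)4]^2-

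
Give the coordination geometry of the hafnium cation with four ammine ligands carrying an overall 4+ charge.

Summing ligand charges against the +4 overall charge gives an oxidation state of +4 for hafnium.
Hf sits in group 4, so the d-electron count is 4 − 4 = 0.
With 4 monodentate ligands the coordination number is 4.
A d⁰ ion has no crystal-field stabilisation preference between square planar and tetrahedral, so four ligands adopt the sterically favoured tetrahedral geometry.

tetrahedral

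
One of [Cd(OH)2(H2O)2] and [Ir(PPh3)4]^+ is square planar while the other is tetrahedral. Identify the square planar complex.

For [Cd(OH)2(H2O)2]: Each hydroxide is −1; water is neutral; balancing the 0 overall charge requires Cd(II). Group 12 minus oxidation state 2 gives a d¹⁰ configuration. A d¹⁰ ion has no crystal-field stabilisation preference between square planar and tetrahedral, so four ligands adopt the sterically favoured tetrahedral geometry. → tetrahedral.
For [Ir(PPh3)4]^+: Summing ligand charges against the +1 overall charge gives an oxidation state of +1 for iridium. Ir sits in group 9, so the d-electron count is 9 − 1 = 8. A 5d d⁸ ion has a large crystal-field splitting; square planar leaves the high-energy d_{x²−y²} orbital empty and maximises CFSE. → square planar.

[Ir(PPh3)4]^+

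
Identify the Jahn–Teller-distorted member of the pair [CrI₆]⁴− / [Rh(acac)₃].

[CrI₆]⁴−

[CrI₆]⁴−: Ligand charges: each iodide is −1. With an overall charge of −4 the chromium centre must be in the +2 oxidation state. Group 6 minus oxidation state 2 gives a d⁴ configuration. Iodide is a weak-field ligand for a first-row metal, so the complex is high-spin. The t₂g³e_g¹ (high-spin) configuration has an unevenly filled e_g set; the Jahn–Teller theorem predicts a tetragonal distortion (typically axial elongation) to lift the degeneracy.
[Rh(acac)₃]: Each acetylacetonate is −1; balancing the 0 overall charge requires Rh(III). Group 9 minus oxidation state 3 gives a d⁶ configuration. A 4d ion has a large Δₒ and is invariably low-spin. The d⁶ configuration leaves the e_g set evenly filled (or empty) — no strong Jahn–Teller driving force.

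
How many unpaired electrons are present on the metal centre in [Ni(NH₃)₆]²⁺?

Ammonia is neutral; balancing the +2 overall charge requires Ni(II).
Nickel is a group-10 element; Ni(II) is therefore d⁸.
In an octahedral field the d⁸ configuration is t₂g⁶e_g² (only one arrangement possible), giving 2 unpaired electrons.

2 unpaired electrons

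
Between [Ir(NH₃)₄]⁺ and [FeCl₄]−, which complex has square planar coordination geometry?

For [Ir(NH₃)₄]⁺: Ligand charges: ammonia is neutral. With an overall charge of +1 the iridium centre must be in the +1 oxidation state. Iridium is a group-9 element; Ir(I) is therefore d⁸. A 5d d⁸ ion has a large crystal-field splitting; square planar leaves the high-energy d_{x²−y²} orbital empty and maximises CFSE. → square planar.
For [FeCl₄]−: Summing ligand charges against the −1 overall charge gives an oxidation state of +3 for iron. Fe sits in group 8, so the d-electron count is 8 − 3 = 5. A high-spin d⁵ ion has zero CFSE in either geometry, so four ligands adopt the sterically favoured tetrahedral geometry. → tetrahedral.

[Ir(NH₃)₄]⁺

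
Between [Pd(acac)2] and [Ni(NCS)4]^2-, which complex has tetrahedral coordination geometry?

For [Pd(acac)2]: Each acetylacetonate is −1; balancing the 0 overall charge requires Pd(II). Group 10 minus oxidation state 2 gives a d⁸ configuration. A 4d d⁸ ion has a large crystal-field splitting; square planar leaves the high-energy d_{x²−y²} orbital empty and maximises CFSE. → square planar.
For [Ni(NCS)4]^2-: Ligand charges: each isothiocyanate is −1. With an overall charge of −2 the nickel centre must be in the +2 oxidation state. Ni sits in group 10, so the d-electron count is 10 − 2 = 8. Isothiocyanate is a weak-field ligand. With weak-field ligands the CFSE gain from square planar is small, so a 3d d⁸ ion takes the sterically preferred tetrahedral geometry. → tetrahedral.

[Ni(NCS)4]^2-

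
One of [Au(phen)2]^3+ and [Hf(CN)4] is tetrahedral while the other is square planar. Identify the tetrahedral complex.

[Hf(CN)4]

For [Au(phen)2]^3+: Summing ligand charges against the +3 overall charge gives an oxidation state of +3 for gold. Gold is a group-11 element; Au(III) is therefore d⁸. A 5d d⁸ ion has a large crystal-field splitting; square planar leaves the high-energy d_{x²−y²} orbital empty and maximises CFSE. → square planar.
For [Hf(CN)4]: Ligand charges: each cyanide is −1. With an overall charge of 0 the hafnium centre must be in the +4 oxidation state. Hf sits in group 4, so the d-electron count is 4 − 4 = 0. A d⁰ ion has no crystal-field stabilisation preference between square planar and tetrahedral, so four ligands adopt the sterically favoured tetrahedral geometry. → tetrahedral.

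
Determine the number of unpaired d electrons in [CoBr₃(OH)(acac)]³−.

Each bromide is −1; each hydroxide is −1; each acetylacetonate is −1; balancing the −3 overall charge requires Co(II).
Cobalt is a group-9 element; Co(II) is therefore d⁷.
Counting donor atoms: 3×bromide (monodentate) → 3 donors; 1×hydroxide (monodentate) → 1 donor; 1×acetylacetonate (bidentate) → 2 donors. Coordination number = 6.
The spin state decides the count: Acetylacetonate, bromide, and hydroxide are weak-field ligands for a first-row metal, so the complex is high-spin.
An octahedral high-spin d⁷ ion is t₂g⁵e_g², giving 3 unpaired electrons.

3 unpaired electrons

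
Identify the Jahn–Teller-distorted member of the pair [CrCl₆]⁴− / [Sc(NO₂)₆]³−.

[CrCl₆]⁴−

[CrCl₆]⁴−: Ligand charges: each chloride is −1. With an overall charge of −4 the chromium centre must be in the +2 oxidation state. Group 6 minus oxidation state 2 gives a d⁴ configuration. Chloride is a weak-field ligand for a first-row metal, so the complex is high-spin. The t₂g³e_g¹ (high-spin) configuration has an unevenly filled e_g set; the Jahn–Teller theorem predicts a tetragonal distortion (typically axial elongation) to lift the degeneracy.
[Sc(NO₂)₆]³−: Ligand charges: each nitro (N-bound nitrite) is −1. With an overall charge of −3 the scandium centre must be in the +3 oxidation state. Sc sits in group 3, so the d-electron count is 3 − 3 = 0. The d⁰ configuration leaves the e_g set evenly filled (or empty) — no strong Jahn–Teller driving force.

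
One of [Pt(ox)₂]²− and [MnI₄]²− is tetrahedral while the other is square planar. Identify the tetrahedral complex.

[MnI₄]²−

For [Pt(ox)₂]²−: Summing ligand charges against the −2 overall charge gives an oxidation state of +2 for platinum. Platinum is a group-10 element; Pt(II) is therefore d⁸. A 5d d⁸ ion has a large crystal-field splitting; square planar leaves the high-energy d_{x²−y²} orbital empty and maximises CFSE. → square planar.
For [MnI₄]²−: Summing ligand charges against the −2 overall charge gives an oxidation state of +2 for manganese. Group 7 minus oxidation state 2 gives a d⁵ configuration. A high-spin d⁵ ion has zero CFSE in either geometry, so four ligands adopt the sterically favoured tetrahedral geometry. → tetrahedral.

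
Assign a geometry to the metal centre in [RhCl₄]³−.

Summing ligand charges against the −3 overall charge gives an oxidation state of +1 for rhodium.
Rh sits in group 9, so the d-electron count is 9 − 1 = 8.
Coordination number: 4.
A 4d d⁸ ion has a large crystal-field splitting; square planar leaves the high-energy d_{x²−y²} orbital empty and maximises CFSE.

square planar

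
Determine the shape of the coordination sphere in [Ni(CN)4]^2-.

square planar

Ligand charges: each cyanide is −1. With an overall charge of −2 the nickel centre must be in the +2 oxidation state.
Group 10 minus oxidation state 2 gives a d⁸ configuration.
With 4 monodentate ligands the coordination number is 4.
Cyanide is a strong-field ligand (high in the spectrochemical series).
A 3d d⁸ ion with strong-field ligands gains enough CFSE to favour square planar over tetrahedral.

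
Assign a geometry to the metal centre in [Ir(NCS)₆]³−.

octahedral

Summing ligand charges against the −3 overall charge gives an oxidation state of +3 for iridium.
Group 9 minus oxidation state 3 gives a d⁶ configuration.
Coordination number: 6.
Six donors around a single metal centre give an octahedral coordination sphere.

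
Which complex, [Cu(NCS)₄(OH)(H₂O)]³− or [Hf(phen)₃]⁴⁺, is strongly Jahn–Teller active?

[Cu(NCS)₄(OH)(H₂O)]³−

[Cu(NCS)₄(OH)(H₂O)]³−: Each isothiocyanate is −1; each hydroxide is −1; water is neutral; balancing the −3 overall charge requires Cu(II). Copper is a group-11 element; Cu(II) is therefore d⁹. The t₂g⁶e_g³ configuration has an unevenly filled e_g set; the Jahn–Teller theorem predicts a tetragonal distortion (typically axial elongation) to lift the degeneracy.
[Hf(phen)₃]⁴⁺: Ligand charges: 1,10-phenanthroline is neutral. With an overall charge of +4 the hafnium centre must be in the +4 oxidation state. Hafnium is a group-4 element; Hf(IV) is therefore d⁰. The d⁰ configuration leaves the e_g set evenly filled (or empty) — no strong Jahn–Teller driving force.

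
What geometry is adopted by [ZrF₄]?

Ligand charges: each fluoride is −1. With an overall charge of 0 the zirconium centre must be in the +4 oxidation state.
Zirconium is a group-4 element; Zr(IV) is therefore d⁰.
With 4 monodentate ligands the coordination number is 4.
A d⁰ ion has no crystal-field stabilisation preference between square planar and tetrahedral, so four ligands adopt the sterically favoured tetrahedral geometry.

tetrahedral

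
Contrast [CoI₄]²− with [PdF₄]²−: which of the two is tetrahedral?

[CoI₄]²−

For [CoI₄]²−: Each iodide is −1; balancing the −2 overall charge requires Co(II). Group 9 minus oxidation state 2 gives a d⁷ configuration. For a high-spin 3d d⁷ ion with weak-field ligands the small Δₜ gives little square-planar CFSE advantage, so four ligands adopt the sterically favoured tetrahedral geometry. → tetrahedral.
For [PdF₄]²−: Summing ligand charges against the −2 overall charge gives an oxidation state of +2 for palladium. Palladium is a group-10 element; Pd(II) is therefore d⁸. A 4d d⁸ ion has a large crystal-field splitting; square planar leaves the high-energy d_{x²−y²} orbital empty and maximises CFSE. → square planar.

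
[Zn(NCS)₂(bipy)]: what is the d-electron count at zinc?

d10

Ligand charges: each isothiocyanate is −1; 2,2′-bipyridine is neutral. With an overall charge of 0 the zinc centre must be in the +2 oxidation state.
Zn sits in group 12, so the d-electron count is 12 − 2 = 10.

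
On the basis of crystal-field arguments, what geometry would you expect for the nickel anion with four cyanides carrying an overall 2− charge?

Summing ligand charges against the −2 overall charge gives an oxidation state of +2 for nickel.
Group 10 minus oxidation state 2 gives a d⁸ configuration.
With 4 monodentate ligands the coordination number is 4.
Cyanide is a strong-field ligand (high in the spectrochemical series).
A 3d d⁸ ion with strong-field ligands gains enough CFSE to favour square planar over tetrahedral.

square planar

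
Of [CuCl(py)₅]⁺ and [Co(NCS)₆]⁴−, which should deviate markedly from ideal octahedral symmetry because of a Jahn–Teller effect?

[CuCl(py)₅]⁺: Summing ligand charges against the +1 overall charge gives an oxidation state of +2 for copper. Group 11 minus oxidation state 2 gives a d⁹ configuration. The t₂g⁶e_g³ configuration has an unevenly filled e_g set; the Jahn–Teller theorem predicts a tetragonal distortion (typically axial elongation) to lift the degeneracy.
[Co(NCS)₆]⁴−: Summing ligand charges against the −4 overall charge gives an oxidation state of +2 for cobalt. Co sits in group 9, so the d-electron count is 9 − 2 = 7. Isothiocyanate is a weak-field ligand for a first-row metal, so the complex is high-spin. The d⁷ configuration leaves the e_g set evenly filled (or empty) — no strong Jahn–Teller driving force.

[CuCl(py)₅]⁺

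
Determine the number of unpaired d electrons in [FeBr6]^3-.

Ligand charges: each bromide is −1. With an overall charge of −3 the iron centre must be in the +3 oxidation state.
Fe sits in group 8, so the d-electron count is 8 − 3 = 5.
The spin state decides the count: Bromide is a weak-field ligand for a first-row metal, so the complex is high-spin.
An octahedral high-spin d⁵ ion is t₂g³e_g², giving 5 unpaired electrons.

5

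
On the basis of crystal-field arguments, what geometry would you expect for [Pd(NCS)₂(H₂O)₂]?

square planar

Ligand charges: each isothiocyanate is −1; water is neutral. With an overall charge of 0 the palladium centre must be in the +2 oxidation state.
Pd sits in group 10, so the d-electron count is 10 − 2 = 8.
With 4 monodentate ligands the coordination number is 4.
A 4d d⁸ ion has a large crystal-field splitting; square planar leaves the high-energy d_{x²−y²} orbital empty and maximises CFSE.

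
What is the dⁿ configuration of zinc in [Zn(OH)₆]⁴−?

d¹⁰

Each hydroxide is −1; balancing the −4 overall charge requires Zn(II).
Zn sits in group 12, so the d-electron count is 12 − 2 = 10.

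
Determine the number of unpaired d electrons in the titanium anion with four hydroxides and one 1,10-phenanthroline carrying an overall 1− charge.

1

Each hydroxide is −1; 1,10-phenanthroline is neutral; balancing the −1 overall charge requires Ti(III).
Titanium is a group-4 element; Ti(III) is therefore d¹.
Counting donor atoms: 4×hydroxide (monodentate) → 4 donors; 1×1,10-phenanthroline (bidentate) → 2 donors. Coordination number = 6.
In an octahedral field the d¹ configuration is t₂g¹e_g⁰ (only one arrangement possible), giving 1 unpaired electron.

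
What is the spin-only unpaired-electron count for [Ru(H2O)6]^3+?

Ligand charges: water is neutral. With an overall charge of +3 the ruthenium centre must be in the +3 oxidation state.
Group 8 minus oxidation state 3 gives a d⁵ configuration.
The spin state decides the count: a 4d ion has a large Δₒ and is invariably low-spin.
An octahedral low-spin d⁵ ion is t₂g⁵e_g⁰, giving 1 unpaired electron.

1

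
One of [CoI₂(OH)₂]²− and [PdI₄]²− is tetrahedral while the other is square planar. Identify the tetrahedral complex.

[CoI₂(OH)₂]²−

For [CoI₂(OH)₂]²−: Each iodide is −1; each hydroxide is −1; balancing the −2 overall charge requires Co(II). Group 9 minus oxidation state 2 gives a d⁷ configuration. For a high-spin 3d d⁷ ion with weak-field ligands the small Δₜ gives little square-planar CFSE advantage, so four ligands adopt the sterically favoured tetrahedral geometry. → tetrahedral.
For [PdI₄]²−: Summing ligand charges against the −2 overall charge gives an oxidation state of +2 for palladium. Palladium is a group-10 element; Pd(II) is therefore d⁸. A 4d d⁸ ion has a large crystal-field splitting; square planar leaves the high-energy d_{x²−y²} orbital empty and maximises CFSE. → square planar.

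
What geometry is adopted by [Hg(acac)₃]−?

octahedral

Each acetylacetonate is −1; balancing the −1 overall charge requires Hg(II).
Group 12 minus oxidation state 2 gives a d¹⁰ configuration.
Counting donor atoms: 3×acetylacetonate (bidentate) → 6 donors. Coordination number = 6.
Six donors around a single metal centre give an octahedral coordination sphere.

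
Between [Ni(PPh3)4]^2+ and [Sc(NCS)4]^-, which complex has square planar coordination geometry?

[Ni(PPh3)4]^2+

For [Ni(PPh3)4]^2+: Ligand charges: triphenylphosphine is neutral. With an overall charge of +2 the nickel centre must be in the +2 oxidation state. Nickel is a group-10 element; Ni(II) is therefore d⁸. Triphenylphosphine is a strong-field ligand (high in the spectrochemical series). A 3d d⁸ ion with strong-field ligands gains enough CFSE to favour square planar over tetrahedral. → square planar.
For [Sc(NCS)4]^-: Each isothiocyanate is −1; balancing the −1 overall charge requires Sc(III). Sc sits in group 3, so the d-electron count is 3 − 3 = 0. A d⁰ ion has no crystal-field stabilisation preference between square planar and tetrahedral, so four ligands adopt the sterically favoured tetrahedral geometry. → tetrahedral.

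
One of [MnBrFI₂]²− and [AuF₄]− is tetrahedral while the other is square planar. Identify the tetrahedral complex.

For [MnBrFI₂]²−: Each bromide is −1; each fluoride is −1; each iodide is −1; balancing the −2 overall charge requires Mn(II). Manganese is a group-7 element; Mn(II) is therefore d⁵. A high-spin d⁵ ion has zero CFSE in either geometry, so four ligands adopt the sterically favoured tetrahedral geometry. → tetrahedral.
For [AuF₄]−: Summing ligand charges against the −1 overall charge gives an oxidation state of +3 for gold. Group 11 minus oxidation state 3 gives a d⁸ configuration. A 5d d⁸ ion has a large crystal-field splitting; square planar leaves the high-energy d_{x²−y²} orbital empty and maximises CFSE. → square planar.

[MnBrFI₂]²−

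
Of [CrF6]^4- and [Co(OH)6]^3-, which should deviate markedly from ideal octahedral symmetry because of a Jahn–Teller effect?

[CrF6]^4-: Each fluoride is −1; balancing the −4 overall charge requires Cr(II). Cr sits in group 6, so the d-electron count is 6 − 2 = 4. Fluoride is a weak-field ligand for a first-row metal, so the complex is high-spin. The t₂g³e_g¹ (high-spin) configuration has an unevenly filled e_g set; the Jahn–Teller theorem predicts a tetragonal distortion (typically axial elongation) to lift the degeneracy.
[Co(OH)6]^3-: Summing ligand charges against the −3 overall charge gives an oxidation state of +3 for cobalt. Co sits in group 9, so the d-electron count is 9 − 3 = 6. Co(III) has an exceptionally large octahedral splitting and is low-spin with essentially every ligand except fluoride. The d⁶ configuration leaves the e_g set evenly filled (or empty) — no strong Jahn–Teller driving force.

[CrF6]^4-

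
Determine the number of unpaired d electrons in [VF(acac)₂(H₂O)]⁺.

1

Summing ligand charges against the +1 overall charge gives an oxidation state of +4 for vanadium.
Group 5 minus oxidation state 4 gives a d¹ configuration.
Counting donor atoms: 1×fluoride (monodentate) → 1 donor; 2×acetylacetonate (bidentate) → 4 donors; 1×water (monodentate) → 1 donor. Coordination number = 6.
In an octahedral field the d¹ configuration is t₂g¹e_g⁰ (only one arrangement possible), giving 1 unpaired electron.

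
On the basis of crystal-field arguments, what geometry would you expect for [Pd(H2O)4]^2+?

Summing ligand charges against the +2 overall charge gives an oxidation state of +2 for palladium.
Pd sits in group 10, so the d-electron count is 10 − 2 = 8.
With 4 monodentate ligands the coordination number is 4.
A 4d d⁸ ion has a large crystal-field splitting; square planar leaves the high-energy d_{x²−y²} orbital empty and maximises CFSE.

square planar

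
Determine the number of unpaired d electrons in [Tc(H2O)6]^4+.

3 unpaired electrons

Ligand charges: water is neutral. With an overall charge of +4 the technetium centre must be in the +4 oxidation state.
Tc sits in group 7, so the d-electron count is 7 − 4 = 3.
In an octahedral field the d³ configuration is t₂g³e_g⁰ (only one arrangement possible), giving 3 unpaired electrons.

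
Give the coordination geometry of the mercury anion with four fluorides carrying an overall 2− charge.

Summing ligand charges against the −2 overall charge gives an oxidation state of +2 for mercury.
Hg sits in group 12, so the d-electron count is 12 − 2 = 10.
With 4 monodentate ligands the coordination number is 4.
A d¹⁰ ion has no crystal-field stabilisation preference between square planar and tetrahedral, so four ligands adopt the sterically favoured tetrahedral geometry.

tetrahedral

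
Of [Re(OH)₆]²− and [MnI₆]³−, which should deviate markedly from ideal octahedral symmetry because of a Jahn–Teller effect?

[Re(OH)₆]²−: Each hydroxide is −1; balancing the −2 overall charge requires Re(IV). Rhenium is a group-7 element; Re(IV) is therefore d³. The d³ configuration leaves the e_g set evenly filled (or empty) — no strong Jahn–Teller driving force.
[MnI₆]³−: Summing ligand charges against the −3 overall charge gives an oxidation state of +3 for manganese. Group 7 minus oxidation state 3 gives a d⁴ configuration. Iodide is a weak-field ligand for a first-row metal, so the complex is high-spin. The t₂g³e_g¹ (high-spin) configuration has an unevenly filled e_g set; the Jahn–Teller theorem predicts a tetragonal distortion (typically axial elongation) to lift the degeneracy.

[MnI₆]³−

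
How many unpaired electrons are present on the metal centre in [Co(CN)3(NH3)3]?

Summing ligand charges against the 0 overall charge gives an oxidation state of +3 for cobalt.
Co sits in group 9, so the d-electron count is 9 − 3 = 6.
The spin state decides the count: Co(III) has an exceptionally large octahedral splitting and is low-spin with essentially every ligand except fluoride.
An octahedral low-spin d⁶ ion is t₂g⁶e_g⁰, giving 0 unpaired electrons.

0 unpaired electrons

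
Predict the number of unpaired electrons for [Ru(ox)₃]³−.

Summing ligand charges against the −3 overall charge gives an oxidation state of +3 for ruthenium.
Ruthenium is a group-8 element; Ru(III) is therefore d⁵.
Counting donor atoms: 3×oxalate (bidentate) → 6 donors. Coordination number = 6.
The spin state decides the count: a 4d ion has a large Δₒ and is invariably low-spin.
An octahedral low-spin d⁵ ion is t₂g⁵e_g⁰, giving 1 unpaired electron.

1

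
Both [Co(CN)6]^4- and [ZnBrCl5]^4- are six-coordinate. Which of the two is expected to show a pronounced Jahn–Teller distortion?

[Co(CN)6]^4-: Summing ligand charges against the −4 overall charge gives an oxidation state of +2 for cobalt. Group 9 minus oxidation state 2 gives a d⁷ configuration. Cyanide is a strong-field ligand (high in the spectrochemical series) for a first-row metal, so the complex is low-spin. The t₂g⁶e_g¹ (low-spin) configuration has an unevenly filled e_g set; the Jahn–Teller theorem predicts a tetragonal distortion (typically axial elongation) to lift the degeneracy.
[ZnBrCl5]^4-: Ligand charges: each bromide is −1; each chloride is −1. With an overall charge of −4 the zinc centre must be in the +2 oxidation state. Group 12 minus oxidation state 2 gives a d¹⁰ configuration. The d¹⁰ configuration leaves the e_g set evenly filled (or empty) — no strong Jahn–Teller driving force.

[Co(CN)6]^4-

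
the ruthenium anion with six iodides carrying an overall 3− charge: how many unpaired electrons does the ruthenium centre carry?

1 unpaired electron

Each iodide is −1; balancing the −3 overall charge requires Ru(III).
Ruthenium is a group-8 element; Ru(III) is therefore d⁵.
The spin state decides the count: a 4d ion has a large Δₒ and is invariably low-spin.
An octahedral low-spin d⁵ ion is t₂g⁵e_g⁰, giving 1 unpaired electron.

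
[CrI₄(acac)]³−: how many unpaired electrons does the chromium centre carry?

Ligand charges: each iodide is −1; each acetylacetonate is −1. With an overall charge of −3 the chromium centre must be in the +2 oxidation state.
Chromium is a group-6 element; Cr(II) is therefore d⁴.
Counting donor atoms: 4×iodide (monodentate) → 4 donors; 1×acetylacetonate (bidentate) → 2 donors. Coordination number = 6.
The spin state decides the count: Acetylacetonate and iodide are weak-field ligands for a first-row metal, so the complex is high-spin.
An octahedral high-spin d⁴ ion is t₂g³e_g¹, giving 4 unpaired electrons.

4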